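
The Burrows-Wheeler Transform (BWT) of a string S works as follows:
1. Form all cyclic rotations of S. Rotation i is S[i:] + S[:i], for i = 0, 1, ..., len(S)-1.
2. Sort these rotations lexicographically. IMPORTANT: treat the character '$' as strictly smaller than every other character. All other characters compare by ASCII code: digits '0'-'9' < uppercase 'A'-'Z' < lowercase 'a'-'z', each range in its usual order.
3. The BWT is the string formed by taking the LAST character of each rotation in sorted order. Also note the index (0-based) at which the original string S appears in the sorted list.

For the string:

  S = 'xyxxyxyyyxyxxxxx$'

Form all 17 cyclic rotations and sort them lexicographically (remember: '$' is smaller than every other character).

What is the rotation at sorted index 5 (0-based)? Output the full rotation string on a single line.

Answer: xxxxx$xyxxyxyyyxy

Derivation:
All 17 rotations (rotation i = S[i:]+S[:i]):
  rot[0] = xyxxyxyyyxyxxxxx$
  rot[1] = yxxyxyyyxyxxxxx$x
  rot[2] = xxyxyyyxyxxxxx$xy
  rot[3] = xyxyyyxyxxxxx$xyx
  rot[4] = yxyyyxyxxxxx$xyxx
  rot[5] = xyyyxyxxxxx$xyxxy
  rot[6] = yyyxyxxxxx$xyxxyx
  rot[7] = yyxyxxxxx$xyxxyxy
  rot[8] = yxyxxxxx$xyxxyxyy
  rot[9] = xyxxxxx$xyxxyxyyy
  rot[10] = yxxxxx$xyxxyxyyyx
  rot[11] = xxxxx$xyxxyxyyyxy
  rot[12] = xxxx$xyxxyxyyyxyx
  rot[13] = xxx$xyxxyxyyyxyxx
  rot[14] = xx$xyxxyxyyyxyxxx
  rot[15] = x$xyxxyxyyyxyxxxx
  rot[16] = $xyxxyxyyyxyxxxxx
Sorted (with $ < everything):
  sorted[0] = $xyxxyxyyyxyxxxxx
  sorted[1] = x$xyxxyxyyyxyxxxx
  sorted[2] = xx$xyxxyxyyyxyxxx
  sorted[3] = xxx$xyxxyxyyyxyxx
  sorted[4] = xxxx$xyxxyxyyyxyx
  sorted[5] = xxxxx$xyxxyxyyyxy
  sorted[6] = xxyxyyyxyxxxxx$xy
  sorted[7] = xyxxxxx$xyxxyxyyy
  sorted[8] = xyxxyxyyyxyxxxxx$
  sorted[9] = xyxyyyxyxxxxx$xyx
  sorted[10] = xyyyxyxxxxx$xyxxy
  sorted[11] = yxxxxx$xyxxyxyyyx
  sorted[12] = yxxyxyyyxyxxxxx$x
  sorted[13] = yxyxxxxx$xyxxyxyy
  sorted[14] = yxyyyxyxxxxx$xyxx
  sorted[15] = yyxyxxxxx$xyxxyxy
  sorted[16] = yyyxyxxxxx$xyxxyx
sorted[5] = xxxxx$xyxxyxyyyxy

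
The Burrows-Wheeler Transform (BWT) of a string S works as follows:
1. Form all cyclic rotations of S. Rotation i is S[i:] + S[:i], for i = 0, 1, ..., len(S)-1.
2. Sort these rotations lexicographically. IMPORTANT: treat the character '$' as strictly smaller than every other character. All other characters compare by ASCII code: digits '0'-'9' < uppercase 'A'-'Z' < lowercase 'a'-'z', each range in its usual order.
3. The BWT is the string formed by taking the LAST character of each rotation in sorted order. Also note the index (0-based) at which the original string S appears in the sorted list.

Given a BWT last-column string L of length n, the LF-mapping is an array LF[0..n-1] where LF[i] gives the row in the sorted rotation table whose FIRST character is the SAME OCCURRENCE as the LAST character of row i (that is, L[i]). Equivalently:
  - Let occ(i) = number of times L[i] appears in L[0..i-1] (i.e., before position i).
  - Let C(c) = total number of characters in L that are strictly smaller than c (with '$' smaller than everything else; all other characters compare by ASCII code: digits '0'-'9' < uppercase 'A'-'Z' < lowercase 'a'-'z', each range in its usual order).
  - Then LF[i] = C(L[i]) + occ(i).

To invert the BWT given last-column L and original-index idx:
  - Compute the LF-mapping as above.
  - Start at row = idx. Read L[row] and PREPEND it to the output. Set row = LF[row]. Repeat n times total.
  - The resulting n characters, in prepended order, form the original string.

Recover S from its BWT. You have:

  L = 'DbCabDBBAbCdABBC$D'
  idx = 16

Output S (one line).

LF mapping: 10 14 7 13 15 11 3 4 1 16 8 17 2 5 6 9 0 12
Walk LF starting at row 16, prepending L[row]:
  step 1: row=16, L[16]='$', prepend. Next row=LF[16]=0
  step 2: row=0, L[0]='D', prepend. Next row=LF[0]=10
  step 3: row=10, L[10]='C', prepend. Next row=LF[10]=8
  step 4: row=8, L[8]='A', prepend. Next row=LF[8]=1
  step 5: row=1, L[1]='b', prepend. Next row=LF[1]=14
  step 6: row=14, L[14]='B', prepend. Next row=LF[14]=6
  step 7: row=6, L[6]='B', prepend. Next row=LF[6]=3
  step 8: row=3, L[3]='a', prepend. Next row=LF[3]=13
  step 9: row=13, L[13]='B', prepend. Next row=LF[13]=5
  step 10: row=5, L[5]='D', prepend. Next row=LF[5]=11
  step 11: row=11, L[11]='d', prepend. Next row=LF[11]=17
  step 12: row=17, L[17]='D', prepend. Next row=LF[17]=12
  step 13: row=12, L[12]='A', prepend. Next row=LF[12]=2
  step 14: row=2, L[2]='C', prepend. Next row=LF[2]=7
  step 15: row=7, L[7]='B', prepend. Next row=LF[7]=4
  step 16: row=4, L[4]='b', prepend. Next row=LF[4]=15
  step 17: row=15, L[15]='C', prepend. Next row=LF[15]=9
  step 18: row=9, L[9]='b', prepend. Next row=LF[9]=16
Reversed output: bCbBCADdDBaBBbACD$

Answer: bCbBCADdDBaBBbACD$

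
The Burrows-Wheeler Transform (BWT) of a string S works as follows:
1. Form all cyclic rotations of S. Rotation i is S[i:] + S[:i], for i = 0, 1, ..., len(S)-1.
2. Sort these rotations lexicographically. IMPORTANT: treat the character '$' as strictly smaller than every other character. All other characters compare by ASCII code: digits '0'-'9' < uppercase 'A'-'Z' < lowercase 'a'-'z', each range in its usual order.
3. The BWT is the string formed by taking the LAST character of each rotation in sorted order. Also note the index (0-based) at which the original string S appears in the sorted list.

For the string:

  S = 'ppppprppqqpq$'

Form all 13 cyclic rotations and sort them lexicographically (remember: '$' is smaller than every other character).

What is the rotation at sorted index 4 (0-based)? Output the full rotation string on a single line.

Answer: ppqqpq$pppppr

Derivation:
All 13 rotations (rotation i = S[i:]+S[:i]):
  rot[0] = ppppprppqqpq$
  rot[1] = pppprppqqpq$p
  rot[2] = ppprppqqpq$pp
  rot[3] = pprppqqpq$ppp
  rot[4] = prppqqpq$pppp
  rot[5] = rppqqpq$ppppp
  rot[6] = ppqqpq$pppppr
  rot[7] = pqqpq$ppppprp
  rot[8] = qqpq$ppppprpp
  rot[9] = qpq$ppppprppq
  rot[10] = pq$ppppprppqq
  rot[11] = q$ppppprppqqp
  rot[12] = $ppppprppqqpq
Sorted (with $ < everything):
  sorted[0] = $ppppprppqqpq
  sorted[1] = ppppprppqqpq$
  sorted[2] = pppprppqqpq$p
  sorted[3] = ppprppqqpq$pp
  sorted[4] = ppqqpq$pppppr
  sorted[5] = pprppqqpq$ppp
  sorted[6] = pq$ppppprppqq
  sorted[7] = pqqpq$ppppprp
  sorted[8] = prppqqpq$pppp
  sorted[9] = q$ppppprppqqp
  sorted[10] = qpq$ppppprppq
  sorted[11] = qqpq$ppppprpp
  sorted[12] = rppqqpq$ppppp
sorted[4] = ppqqpq$pppppr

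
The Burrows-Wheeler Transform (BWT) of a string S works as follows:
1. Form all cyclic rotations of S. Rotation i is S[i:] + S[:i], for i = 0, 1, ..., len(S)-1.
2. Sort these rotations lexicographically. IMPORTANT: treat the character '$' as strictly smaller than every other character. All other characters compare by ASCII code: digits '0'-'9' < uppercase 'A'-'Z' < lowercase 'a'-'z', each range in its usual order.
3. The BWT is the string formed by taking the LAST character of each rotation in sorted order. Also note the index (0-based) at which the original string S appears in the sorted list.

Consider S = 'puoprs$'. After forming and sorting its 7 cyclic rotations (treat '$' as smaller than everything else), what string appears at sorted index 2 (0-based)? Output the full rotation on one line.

Answer: prs$puo

Derivation:
All 7 rotations (rotation i = S[i:]+S[:i]):
  rot[0] = puoprs$
  rot[1] = uoprs$p
  rot[2] = oprs$pu
  rot[3] = prs$puo
  rot[4] = rs$puop
  rot[5] = s$puopr
  rot[6] = $puoprs
Sorted (with $ < everything):
  sorted[0] = $puoprs
  sorted[1] = oprs$pu
  sorted[2] = prs$puo
  sorted[3] = puoprs$
  sorted[4] = rs$puop
  sorted[5] = s$puopr
  sorted[6] = uoprs$p
sorted[2] = prs$puo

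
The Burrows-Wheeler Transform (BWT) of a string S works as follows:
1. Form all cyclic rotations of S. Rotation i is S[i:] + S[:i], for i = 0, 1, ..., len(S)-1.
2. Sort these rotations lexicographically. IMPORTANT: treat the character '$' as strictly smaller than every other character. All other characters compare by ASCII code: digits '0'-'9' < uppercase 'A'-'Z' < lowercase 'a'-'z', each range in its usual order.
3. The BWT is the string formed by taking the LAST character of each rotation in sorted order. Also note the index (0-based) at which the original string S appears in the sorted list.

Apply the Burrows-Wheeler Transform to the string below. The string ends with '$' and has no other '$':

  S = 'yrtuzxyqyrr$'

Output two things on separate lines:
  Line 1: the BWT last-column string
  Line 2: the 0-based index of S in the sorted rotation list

All 12 rotations (rotation i = S[i:]+S[:i]):
  rot[0] = yrtuzxyqyrr$
  rot[1] = rtuzxyqyrr$y
  rot[2] = tuzxyqyrr$yr
  rot[3] = uzxyqyrr$yrt
  rot[4] = zxyqyrr$yrtu
  rot[5] = xyqyrr$yrtuz
  rot[6] = yqyrr$yrtuzx
  rot[7] = qyrr$yrtuzxy
  rot[8] = yrr$yrtuzxyq
  rot[9] = rr$yrtuzxyqy
  rot[10] = r$yrtuzxyqyr
  rot[11] = $yrtuzxyqyrr
Sorted (with $ < everything):
  sorted[0] = $yrtuzxyqyrr  (last char: 'r')
  sorted[1] = qyrr$yrtuzxy  (last char: 'y')
  sorted[2] = r$yrtuzxyqyr  (last char: 'r')
  sorted[3] = rr$yrtuzxyqy  (last char: 'y')
  sorted[4] = rtuzxyqyrr$y  (last char: 'y')
  sorted[5] = tuzxyqyrr$yr  (last char: 'r')
  sorted[6] = uzxyqyrr$yrt  (last char: 't')
  sorted[7] = xyqyrr$yrtuz  (last char: 'z')
  sorted[8] = yqyrr$yrtuzx  (last char: 'x')
  sorted[9] = yrr$yrtuzxyq  (last char: 'q')
  sorted[10] = yrtuzxyqyrr$  (last char: '$')
  sorted[11] = zxyqyrr$yrtu  (last char: 'u')
Last column: ryryyrtzxq$u
Original string S is at sorted index 10

Answer: ryryyrtzxq$u
10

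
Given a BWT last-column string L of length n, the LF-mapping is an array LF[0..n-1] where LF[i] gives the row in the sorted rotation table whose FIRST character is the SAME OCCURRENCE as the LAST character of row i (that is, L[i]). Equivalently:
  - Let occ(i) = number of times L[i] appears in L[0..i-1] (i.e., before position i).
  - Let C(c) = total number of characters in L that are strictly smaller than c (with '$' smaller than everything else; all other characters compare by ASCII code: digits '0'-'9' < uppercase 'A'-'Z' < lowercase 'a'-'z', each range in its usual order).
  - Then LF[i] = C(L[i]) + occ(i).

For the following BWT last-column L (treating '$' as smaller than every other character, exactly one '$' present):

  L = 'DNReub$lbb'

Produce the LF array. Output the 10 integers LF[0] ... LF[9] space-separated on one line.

Char counts: '$':1, 'D':1, 'N':1, 'R':1, 'b':3, 'e':1, 'l':1, 'u':1
C (first-col start): C('$')=0, C('D')=1, C('N')=2, C('R')=3, C('b')=4, C('e')=7, C('l')=8, C('u')=9
L[0]='D': occ=0, LF[0]=C('D')+0=1+0=1
L[1]='N': occ=0, LF[1]=C('N')+0=2+0=2
L[2]='R': occ=0, LF[2]=C('R')+0=3+0=3
L[3]='e': occ=0, LF[3]=C('e')+0=7+0=7
L[4]='u': occ=0, LF[4]=C('u')+0=9+0=9
L[5]='b': occ=0, LF[5]=C('b')+0=4+0=4
L[6]='$': occ=0, LF[6]=C('$')+0=0+0=0
L[7]='l': occ=0, LF[7]=C('l')+0=8+0=8
L[8]='b': occ=1, LF[8]=C('b')+1=4+1=5
L[9]='b': occ=2, LF[9]=C('b')+2=4+2=6

Answer: 1 2 3 7 9 4 0 8 5 6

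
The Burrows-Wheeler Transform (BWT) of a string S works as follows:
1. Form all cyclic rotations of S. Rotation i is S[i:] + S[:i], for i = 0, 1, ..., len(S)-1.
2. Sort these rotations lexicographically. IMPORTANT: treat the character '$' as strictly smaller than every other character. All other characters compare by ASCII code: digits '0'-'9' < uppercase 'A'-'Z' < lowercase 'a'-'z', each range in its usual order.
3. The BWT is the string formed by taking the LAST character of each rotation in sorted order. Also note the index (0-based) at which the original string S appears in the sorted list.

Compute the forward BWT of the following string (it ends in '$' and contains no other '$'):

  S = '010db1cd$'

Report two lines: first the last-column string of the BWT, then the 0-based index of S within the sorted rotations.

Answer: d$10bd1c0
1

Derivation:
All 9 rotations (rotation i = S[i:]+S[:i]):
  rot[0] = 010db1cd$
  rot[1] = 10db1cd$0
  rot[2] = 0db1cd$01
  rot[3] = db1cd$010
  rot[4] = b1cd$010d
  rot[5] = 1cd$010db
  rot[6] = cd$010db1
  rot[7] = d$010db1c
  rot[8] = $010db1cd
Sorted (with $ < everything):
  sorted[0] = $010db1cd  (last char: 'd')
  sorted[1] = 010db1cd$  (last char: '$')
  sorted[2] = 0db1cd$01  (last char: '1')
  sorted[3] = 10db1cd$0  (last char: '0')
  sorted[4] = 1cd$010db  (last char: 'b')
  sorted[5] = b1cd$010d  (last char: 'd')
  sorted[6] = cd$010db1  (last char: '1')
  sorted[7] = d$010db1c  (last char: 'c')
  sorted[8] = db1cd$010  (last char: '0')
Last column: d$10bd1c0
Original string S is at sorted index 1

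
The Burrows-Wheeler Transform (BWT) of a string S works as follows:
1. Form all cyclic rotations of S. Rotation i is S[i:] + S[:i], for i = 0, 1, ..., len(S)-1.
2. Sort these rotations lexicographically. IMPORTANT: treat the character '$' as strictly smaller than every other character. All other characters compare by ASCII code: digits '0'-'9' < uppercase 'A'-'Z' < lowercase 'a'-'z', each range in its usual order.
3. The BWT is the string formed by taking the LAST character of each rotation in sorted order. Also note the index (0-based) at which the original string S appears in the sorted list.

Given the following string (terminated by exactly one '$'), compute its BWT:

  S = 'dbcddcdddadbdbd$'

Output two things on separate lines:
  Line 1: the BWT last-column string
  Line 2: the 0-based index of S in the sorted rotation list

All 16 rotations (rotation i = S[i:]+S[:i]):
  rot[0] = dbcddcdddadbdbd$
  rot[1] = bcddcdddadbdbd$d
  rot[2] = cddcdddadbdbd$db
  rot[3] = ddcdddadbdbd$dbc
  rot[4] = dcdddadbdbd$dbcd
  rot[5] = cdddadbdbd$dbcdd
  rot[6] = dddadbdbd$dbcddc
  rot[7] = ddadbdbd$dbcddcd
  rot[8] = dadbdbd$dbcddcdd
  rot[9] = adbdbd$dbcddcddd
  rot[10] = dbdbd$dbcddcddda
  rot[11] = bdbd$dbcddcdddad
  rot[12] = dbd$dbcddcdddadb
  rot[13] = bd$dbcddcdddadbd
  rot[14] = d$dbcddcdddadbdb
  rot[15] = $dbcddcdddadbdbd
Sorted (with $ < everything):
  sorted[0] = $dbcddcdddadbdbd  (last char: 'd')
  sorted[1] = adbdbd$dbcddcddd  (last char: 'd')
  sorted[2] = bcddcdddadbdbd$d  (last char: 'd')
  sorted[3] = bd$dbcddcdddadbd  (last char: 'd')
  sorted[4] = bdbd$dbcddcdddad  (last char: 'd')
  sorted[5] = cddcdddadbdbd$db  (last char: 'b')
  sorted[6] = cdddadbdbd$dbcdd  (last char: 'd')
  sorted[7] = d$dbcddcdddadbdb  (last char: 'b')
  sorted[8] = dadbdbd$dbcddcdd  (last char: 'd')
  sorted[9] = dbcddcdddadbdbd$  (last char: '$')
  sorted[10] = dbd$dbcddcdddadb  (last char: 'b')
  sorted[11] = dbdbd$dbcddcddda  (last char: 'a')
  sorted[12] = dcdddadbdbd$dbcd  (last char: 'd')
  sorted[13] = ddadbdbd$dbcddcd  (last char: 'd')
  sorted[14] = ddcdddadbdbd$dbc  (last char: 'c')
  sorted[15] = dddadbdbd$dbcddc  (last char: 'c')
Last column: dddddbdbd$baddcc
Original string S is at sorted index 9

Answer: dddddbdbd$baddcc
9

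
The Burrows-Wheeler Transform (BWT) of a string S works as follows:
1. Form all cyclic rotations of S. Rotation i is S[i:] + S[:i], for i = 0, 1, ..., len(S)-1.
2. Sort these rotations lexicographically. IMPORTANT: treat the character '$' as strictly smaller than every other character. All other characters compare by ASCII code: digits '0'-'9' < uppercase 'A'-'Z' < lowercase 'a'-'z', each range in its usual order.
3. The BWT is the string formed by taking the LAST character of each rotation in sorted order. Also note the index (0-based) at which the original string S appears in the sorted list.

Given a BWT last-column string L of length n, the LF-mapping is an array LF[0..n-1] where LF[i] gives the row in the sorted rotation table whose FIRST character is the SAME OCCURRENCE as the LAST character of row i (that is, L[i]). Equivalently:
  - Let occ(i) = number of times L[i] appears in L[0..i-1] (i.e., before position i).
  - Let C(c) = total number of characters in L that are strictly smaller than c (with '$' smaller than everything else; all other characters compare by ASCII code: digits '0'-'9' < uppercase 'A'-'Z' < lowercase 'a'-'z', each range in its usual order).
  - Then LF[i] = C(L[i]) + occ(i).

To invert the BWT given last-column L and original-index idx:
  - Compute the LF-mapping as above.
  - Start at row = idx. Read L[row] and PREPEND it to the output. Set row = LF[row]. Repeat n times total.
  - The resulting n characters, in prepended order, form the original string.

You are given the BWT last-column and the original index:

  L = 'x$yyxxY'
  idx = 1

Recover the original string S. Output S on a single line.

LF mapping: 2 0 5 6 3 4 1
Walk LF starting at row 1, prepending L[row]:
  step 1: row=1, L[1]='$', prepend. Next row=LF[1]=0
  step 2: row=0, L[0]='x', prepend. Next row=LF[0]=2
  step 3: row=2, L[2]='y', prepend. Next row=LF[2]=5
  step 4: row=5, L[5]='x', prepend. Next row=LF[5]=4
  step 5: row=4, L[4]='x', prepend. Next row=LF[4]=3
  step 6: row=3, L[3]='y', prepend. Next row=LF[3]=6
  step 7: row=6, L[6]='Y', prepend. Next row=LF[6]=1
Reversed output: Yyxxyx$

Answer: Yyxxyx$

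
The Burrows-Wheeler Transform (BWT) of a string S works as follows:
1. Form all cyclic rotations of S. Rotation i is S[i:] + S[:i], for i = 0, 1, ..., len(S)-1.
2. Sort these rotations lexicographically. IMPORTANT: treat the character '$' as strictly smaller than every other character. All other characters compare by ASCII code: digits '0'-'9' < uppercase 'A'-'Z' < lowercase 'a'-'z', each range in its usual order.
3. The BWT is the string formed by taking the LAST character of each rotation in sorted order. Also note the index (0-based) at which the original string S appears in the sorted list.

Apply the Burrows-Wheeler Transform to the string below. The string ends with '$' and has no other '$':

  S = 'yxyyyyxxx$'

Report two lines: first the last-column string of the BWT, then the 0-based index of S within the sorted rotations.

Answer: xxxyyy$yyx
6

Derivation:
All 10 rotations (rotation i = S[i:]+S[:i]):
  rot[0] = yxyyyyxxx$
  rot[1] = xyyyyxxx$y
  rot[2] = yyyyxxx$yx
  rot[3] = yyyxxx$yxy
  rot[4] = yyxxx$yxyy
  rot[5] = yxxx$yxyyy
  rot[6] = xxx$yxyyyy
  rot[7] = xx$yxyyyyx
  rot[8] = x$yxyyyyxx
  rot[9] = $yxyyyyxxx
Sorted (with $ < everything):
  sorted[0] = $yxyyyyxxx  (last char: 'x')
  sorted[1] = x$yxyyyyxx  (last char: 'x')
  sorted[2] = xx$yxyyyyx  (last char: 'x')
  sorted[3] = xxx$yxyyyy  (last char: 'y')
  sorted[4] = xyyyyxxx$y  (last char: 'y')
  sorted[5] = yxxx$yxyyy  (last char: 'y')
  sorted[6] = yxyyyyxxx$  (last char: '$')
  sorted[7] = yyxxx$yxyy  (last char: 'y')
  sorted[8] = yyyxxx$yxy  (last char: 'y')
  sorted[9] = yyyyxxx$yx  (last char: 'x')
Last column: xxxyyy$yyx
Original string S is at sorted index 6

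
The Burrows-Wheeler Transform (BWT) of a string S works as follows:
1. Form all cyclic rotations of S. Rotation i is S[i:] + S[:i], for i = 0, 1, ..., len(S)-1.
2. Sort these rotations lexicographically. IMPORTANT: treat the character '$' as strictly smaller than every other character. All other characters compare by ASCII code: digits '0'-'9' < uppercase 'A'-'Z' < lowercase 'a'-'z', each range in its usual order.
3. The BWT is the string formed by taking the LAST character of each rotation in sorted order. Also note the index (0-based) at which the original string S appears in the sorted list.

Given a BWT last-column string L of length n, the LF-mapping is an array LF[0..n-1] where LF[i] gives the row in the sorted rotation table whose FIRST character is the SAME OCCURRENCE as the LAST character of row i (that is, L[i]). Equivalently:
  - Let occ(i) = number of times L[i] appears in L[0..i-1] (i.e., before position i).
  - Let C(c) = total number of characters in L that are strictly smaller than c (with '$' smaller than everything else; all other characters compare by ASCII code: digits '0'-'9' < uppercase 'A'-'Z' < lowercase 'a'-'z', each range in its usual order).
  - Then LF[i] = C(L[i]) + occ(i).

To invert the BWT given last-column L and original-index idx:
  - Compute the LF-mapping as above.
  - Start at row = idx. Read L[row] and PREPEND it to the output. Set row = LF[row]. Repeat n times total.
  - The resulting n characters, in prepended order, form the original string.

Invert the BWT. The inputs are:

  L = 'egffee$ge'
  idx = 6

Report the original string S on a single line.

LF mapping: 1 7 5 6 2 3 0 8 4
Walk LF starting at row 6, prepending L[row]:
  step 1: row=6, L[6]='$', prepend. Next row=LF[6]=0
  step 2: row=0, L[0]='e', prepend. Next row=LF[0]=1
  step 3: row=1, L[1]='g', prepend. Next row=LF[1]=7
  step 4: row=7, L[7]='g', prepend. Next row=LF[7]=8
  step 5: row=8, L[8]='e', prepend. Next row=LF[8]=4
  step 6: row=4, L[4]='e', prepend. Next row=LF[4]=2
  step 7: row=2, L[2]='f', prepend. Next row=LF[2]=5
  step 8: row=5, L[5]='e', prepend. Next row=LF[5]=3
  step 9: row=3, L[3]='f', prepend. Next row=LF[3]=6
Reversed output: fefeegge$

Answer: fefeegge$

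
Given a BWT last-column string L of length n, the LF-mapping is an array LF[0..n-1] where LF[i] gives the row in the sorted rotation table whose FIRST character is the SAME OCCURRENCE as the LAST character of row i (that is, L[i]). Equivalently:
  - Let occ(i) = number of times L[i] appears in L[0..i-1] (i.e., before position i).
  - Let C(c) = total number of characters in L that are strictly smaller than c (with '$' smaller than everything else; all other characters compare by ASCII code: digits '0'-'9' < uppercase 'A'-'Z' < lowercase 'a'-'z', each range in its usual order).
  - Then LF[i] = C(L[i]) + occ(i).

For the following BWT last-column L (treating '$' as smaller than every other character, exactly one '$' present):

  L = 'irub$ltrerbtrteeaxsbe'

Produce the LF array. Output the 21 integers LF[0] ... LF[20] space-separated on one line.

Char counts: '$':1, 'a':1, 'b':3, 'e':4, 'i':1, 'l':1, 'r':4, 's':1, 't':3, 'u':1, 'x':1
C (first-col start): C('$')=0, C('a')=1, C('b')=2, C('e')=5, C('i')=9, C('l')=10, C('r')=11, C('s')=15, C('t')=16, C('u')=19, C('x')=20
L[0]='i': occ=0, LF[0]=C('i')+0=9+0=9
L[1]='r': occ=0, LF[1]=C('r')+0=11+0=11
L[2]='u': occ=0, LF[2]=C('u')+0=19+0=19
L[3]='b': occ=0, LF[3]=C('b')+0=2+0=2
L[4]='$': occ=0, LF[4]=C('$')+0=0+0=0
L[5]='l': occ=0, LF[5]=C('l')+0=10+0=10
L[6]='t': occ=0, LF[6]=C('t')+0=16+0=16
L[7]='r': occ=1, LF[7]=C('r')+1=11+1=12
L[8]='e': occ=0, LF[8]=C('e')+0=5+0=5
L[9]='r': occ=2, LF[9]=C('r')+2=11+2=13
L[10]='b': occ=1, LF[10]=C('b')+1=2+1=3
L[11]='t': occ=1, LF[11]=C('t')+1=16+1=17
L[12]='r': occ=3, LF[12]=C('r')+3=11+3=14
L[13]='t': occ=2, LF[13]=C('t')+2=16+2=18
L[14]='e': occ=1, LF[14]=C('e')+1=5+1=6
L[15]='e': occ=2, LF[15]=C('e')+2=5+2=7
L[16]='a': occ=0, LF[16]=C('a')+0=1+0=1
L[17]='x': occ=0, LF[17]=C('x')+0=20+0=20
L[18]='s': occ=0, LF[18]=C('s')+0=15+0=15
L[19]='b': occ=2, LF[19]=C('b')+2=2+2=4
L[20]='e': occ=3, LF[20]=C('e')+3=5+3=8

Answer: 9 11 19 2 0 10 16 12 5 13 3 17 14 18 6 7 1 20 15 4 8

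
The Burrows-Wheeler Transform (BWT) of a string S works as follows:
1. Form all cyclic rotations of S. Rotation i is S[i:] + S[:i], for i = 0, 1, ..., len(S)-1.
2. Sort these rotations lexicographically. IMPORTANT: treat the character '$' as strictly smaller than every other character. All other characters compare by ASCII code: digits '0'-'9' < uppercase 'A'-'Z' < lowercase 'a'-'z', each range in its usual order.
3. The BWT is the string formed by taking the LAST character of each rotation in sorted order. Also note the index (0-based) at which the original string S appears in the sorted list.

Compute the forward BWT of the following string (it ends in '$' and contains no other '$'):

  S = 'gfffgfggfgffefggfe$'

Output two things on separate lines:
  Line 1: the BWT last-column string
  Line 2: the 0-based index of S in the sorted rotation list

All 19 rotations (rotation i = S[i:]+S[:i]):
  rot[0] = gfffgfggfgffefggfe$
  rot[1] = fffgfggfgffefggfe$g
  rot[2] = ffgfggfgffefggfe$gf
  rot[3] = fgfggfgffefggfe$gff
  rot[4] = gfggfgffefggfe$gfff
  rot[5] = fggfgffefggfe$gfffg
  rot[6] = ggfgffefggfe$gfffgf
  rot[7] = gfgffefggfe$gfffgfg
  rot[8] = fgffefggfe$gfffgfgg
  rot[9] = gffefggfe$gfffgfggf
  rot[10] = ffefggfe$gfffgfggfg
  rot[11] = fefggfe$gfffgfggfgf
  rot[12] = efggfe$gfffgfggfgff
  rot[13] = fggfe$gfffgfggfgffe
  rot[14] = ggfe$gfffgfggfgffef
  rot[15] = gfe$gfffgfggfgffefg
  rot[16] = fe$gfffgfggfgffefgg
  rot[17] = e$gfffgfggfgffefggf
  rot[18] = $gfffgfggfgffefggfe
Sorted (with $ < everything):
  sorted[0] = $gfffgfggfgffefggfe  (last char: 'e')
  sorted[1] = e$gfffgfggfgffefggf  (last char: 'f')
  sorted[2] = efggfe$gfffgfggfgff  (last char: 'f')
  sorted[3] = fe$gfffgfggfgffefgg  (last char: 'g')
  sorted[4] = fefggfe$gfffgfggfgf  (last char: 'f')
  sorted[5] = ffefggfe$gfffgfggfg  (last char: 'g')
  sorted[6] = fffgfggfgffefggfe$g  (last char: 'g')
  sorted[7] = ffgfggfgffefggfe$gf  (last char: 'f')
  sorted[8] = fgffefggfe$gfffgfgg  (last char: 'g')
  sorted[9] = fgfggfgffefggfe$gff  (last char: 'f')
  sorted[10] = fggfe$gfffgfggfgffe  (last char: 'e')
  sorted[11] = fggfgffefggfe$gfffg  (last char: 'g')
  sorted[12] = gfe$gfffgfggfgffefg  (last char: 'g')
  sorted[13] = gffefggfe$gfffgfggf  (last char: 'f')
  sorted[14] = gfffgfggfgffefggfe$  (last char: '$')
  sorted[15] = gfgffefggfe$gfffgfg  (last char: 'g')
  sorted[16] = gfggfgffefggfe$gfff  (last char: 'f')
  sorted[17] = ggfe$gfffgfggfgffef  (last char: 'f')
  sorted[18] = ggfgffefggfe$gfffgf  (last char: 'f')
Last column: effgfggfgfeggf$gfff
Original string S is at sorted index 14

Answer: effgfggfgfeggf$gfff
14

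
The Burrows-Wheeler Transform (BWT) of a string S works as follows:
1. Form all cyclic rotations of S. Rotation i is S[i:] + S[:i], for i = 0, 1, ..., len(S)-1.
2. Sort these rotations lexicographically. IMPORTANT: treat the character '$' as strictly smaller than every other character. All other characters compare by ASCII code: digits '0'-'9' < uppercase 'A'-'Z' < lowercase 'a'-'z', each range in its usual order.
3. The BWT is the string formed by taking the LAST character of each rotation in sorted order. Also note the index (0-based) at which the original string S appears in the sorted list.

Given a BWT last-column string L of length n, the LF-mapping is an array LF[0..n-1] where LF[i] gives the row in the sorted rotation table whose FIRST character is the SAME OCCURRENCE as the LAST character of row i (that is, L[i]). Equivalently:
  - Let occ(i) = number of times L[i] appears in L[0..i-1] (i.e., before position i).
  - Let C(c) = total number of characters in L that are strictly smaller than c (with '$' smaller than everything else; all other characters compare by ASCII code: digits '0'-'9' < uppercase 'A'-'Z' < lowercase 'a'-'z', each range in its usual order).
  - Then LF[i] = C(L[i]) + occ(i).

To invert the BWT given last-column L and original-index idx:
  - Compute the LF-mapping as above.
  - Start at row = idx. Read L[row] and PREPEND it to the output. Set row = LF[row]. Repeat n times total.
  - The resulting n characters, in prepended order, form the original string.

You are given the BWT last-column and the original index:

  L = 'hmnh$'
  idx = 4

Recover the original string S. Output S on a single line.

Answer: nhmh$

Derivation:
LF mapping: 1 3 4 2 0
Walk LF starting at row 4, prepending L[row]:
  step 1: row=4, L[4]='$', prepend. Next row=LF[4]=0
  step 2: row=0, L[0]='h', prepend. Next row=LF[0]=1
  step 3: row=1, L[1]='m', prepend. Next row=LF[1]=3
  step 4: row=3, L[3]='h', prepend. Next row=LF[3]=2
  step 5: row=2, L[2]='n', prepend. Next row=LF[2]=4
Reversed output: nhmh$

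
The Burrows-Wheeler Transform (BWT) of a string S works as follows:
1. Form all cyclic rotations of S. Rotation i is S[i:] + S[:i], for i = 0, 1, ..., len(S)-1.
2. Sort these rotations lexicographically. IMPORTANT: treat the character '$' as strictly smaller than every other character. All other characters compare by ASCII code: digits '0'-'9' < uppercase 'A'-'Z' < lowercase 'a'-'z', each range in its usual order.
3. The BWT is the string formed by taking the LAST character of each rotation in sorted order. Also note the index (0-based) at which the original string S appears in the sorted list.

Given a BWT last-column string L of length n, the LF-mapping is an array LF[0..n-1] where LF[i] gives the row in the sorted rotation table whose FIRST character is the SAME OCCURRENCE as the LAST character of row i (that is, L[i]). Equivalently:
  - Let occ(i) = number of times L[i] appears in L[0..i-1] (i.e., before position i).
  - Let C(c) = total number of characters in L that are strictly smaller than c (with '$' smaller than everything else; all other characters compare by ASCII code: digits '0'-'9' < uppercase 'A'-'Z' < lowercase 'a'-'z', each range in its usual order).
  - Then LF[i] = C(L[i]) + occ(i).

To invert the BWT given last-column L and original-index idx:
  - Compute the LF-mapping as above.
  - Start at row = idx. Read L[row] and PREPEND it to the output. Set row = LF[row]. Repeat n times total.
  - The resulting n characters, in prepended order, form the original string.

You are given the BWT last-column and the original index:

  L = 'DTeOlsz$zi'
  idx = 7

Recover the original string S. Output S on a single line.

LF mapping: 1 3 4 2 6 7 8 0 9 5
Walk LF starting at row 7, prepending L[row]:
  step 1: row=7, L[7]='$', prepend. Next row=LF[7]=0
  step 2: row=0, L[0]='D', prepend. Next row=LF[0]=1
  step 3: row=1, L[1]='T', prepend. Next row=LF[1]=3
  step 4: row=3, L[3]='O', prepend. Next row=LF[3]=2
  step 5: row=2, L[2]='e', prepend. Next row=LF[2]=4
  step 6: row=4, L[4]='l', prepend. Next row=LF[4]=6
  step 7: row=6, L[6]='z', prepend. Next row=LF[6]=8
  step 8: row=8, L[8]='z', prepend. Next row=LF[8]=9
  step 9: row=9, L[9]='i', prepend. Next row=LF[9]=5
  step 10: row=5, L[5]='s', prepend. Next row=LF[5]=7
Reversed output: sizzleOTD$

Answer: sizzleOTD$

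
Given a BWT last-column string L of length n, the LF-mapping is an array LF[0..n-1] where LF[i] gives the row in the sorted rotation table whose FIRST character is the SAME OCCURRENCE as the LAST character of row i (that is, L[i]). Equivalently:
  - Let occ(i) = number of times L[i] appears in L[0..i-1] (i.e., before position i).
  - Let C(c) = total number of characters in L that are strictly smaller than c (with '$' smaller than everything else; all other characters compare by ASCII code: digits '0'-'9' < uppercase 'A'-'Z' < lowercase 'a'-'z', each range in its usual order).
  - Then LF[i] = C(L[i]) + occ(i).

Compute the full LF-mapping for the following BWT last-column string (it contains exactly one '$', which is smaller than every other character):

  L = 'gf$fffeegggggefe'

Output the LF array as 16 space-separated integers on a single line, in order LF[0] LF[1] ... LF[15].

Answer: 10 5 0 6 7 8 1 2 11 12 13 14 15 3 9 4

Derivation:
Char counts: '$':1, 'e':4, 'f':5, 'g':6
C (first-col start): C('$')=0, C('e')=1, C('f')=5, C('g')=10
L[0]='g': occ=0, LF[0]=C('g')+0=10+0=10
L[1]='f': occ=0, LF[1]=C('f')+0=5+0=5
L[2]='$': occ=0, LF[2]=C('$')+0=0+0=0
L[3]='f': occ=1, LF[3]=C('f')+1=5+1=6
L[4]='f': occ=2, LF[4]=C('f')+2=5+2=7
L[5]='f': occ=3, LF[5]=C('f')+3=5+3=8
L[6]='e': occ=0, LF[6]=C('e')+0=1+0=1
L[7]='e': occ=1, LF[7]=C('e')+1=1+1=2
L[8]='g': occ=1, LF[8]=C('g')+1=10+1=11
L[9]='g': occ=2, LF[9]=C('g')+2=10+2=12
L[10]='g': occ=3, LF[10]=C('g')+3=10+3=13
L[11]='g': occ=4, LF[11]=C('g')+4=10+4=14
L[12]='g': occ=5, LF[12]=C('g')+5=10+5=15
L[13]='e': occ=2, LF[13]=C('e')+2=1+2=3
L[14]='f': occ=4, LF[14]=C('f')+4=5+4=9
L[15]='e': occ=3, LF[15]=C('e')+3=1+3=4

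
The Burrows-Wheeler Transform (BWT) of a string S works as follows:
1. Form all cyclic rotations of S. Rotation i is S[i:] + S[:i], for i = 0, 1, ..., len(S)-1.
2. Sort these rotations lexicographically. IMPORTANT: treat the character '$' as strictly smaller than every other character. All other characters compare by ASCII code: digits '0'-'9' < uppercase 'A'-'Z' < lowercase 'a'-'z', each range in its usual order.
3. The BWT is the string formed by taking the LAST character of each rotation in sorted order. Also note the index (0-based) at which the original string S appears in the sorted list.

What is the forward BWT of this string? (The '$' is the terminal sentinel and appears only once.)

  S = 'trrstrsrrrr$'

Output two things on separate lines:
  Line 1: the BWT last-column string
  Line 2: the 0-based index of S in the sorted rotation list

All 12 rotations (rotation i = S[i:]+S[:i]):
  rot[0] = trrstrsrrrr$
  rot[1] = rrstrsrrrr$t
  rot[2] = rstrsrrrr$tr
  rot[3] = strsrrrr$trr
  rot[4] = trsrrrr$trrs
  rot[5] = rsrrrr$trrst
  rot[6] = srrrr$trrstr
  rot[7] = rrrr$trrstrs
  rot[8] = rrr$trrstrsr
  rot[9] = rr$trrstrsrr
  rot[10] = r$trrstrsrrr
  rot[11] = $trrstrsrrrr
Sorted (with $ < everything):
  sorted[0] = $trrstrsrrrr  (last char: 'r')
  sorted[1] = r$trrstrsrrr  (last char: 'r')
  sorted[2] = rr$trrstrsrr  (last char: 'r')
  sorted[3] = rrr$trrstrsr  (last char: 'r')
  sorted[4] = rrrr$trrstrs  (last char: 's')
  sorted[5] = rrstrsrrrr$t  (last char: 't')
  sorted[6] = rsrrrr$trrst  (last char: 't')
  sorted[7] = rstrsrrrr$tr  (last char: 'r')
  sorted[8] = srrrr$trrstr  (last char: 'r')
  sorted[9] = strsrrrr$trr  (last char: 'r')
  sorted[10] = trrstrsrrrr$  (last char: '$')
  sorted[11] = trsrrrr$trrs  (last char: 's')
Last column: rrrrsttrrr$s
Original string S is at sorted index 10

Answer: rrrrsttrrr$s
10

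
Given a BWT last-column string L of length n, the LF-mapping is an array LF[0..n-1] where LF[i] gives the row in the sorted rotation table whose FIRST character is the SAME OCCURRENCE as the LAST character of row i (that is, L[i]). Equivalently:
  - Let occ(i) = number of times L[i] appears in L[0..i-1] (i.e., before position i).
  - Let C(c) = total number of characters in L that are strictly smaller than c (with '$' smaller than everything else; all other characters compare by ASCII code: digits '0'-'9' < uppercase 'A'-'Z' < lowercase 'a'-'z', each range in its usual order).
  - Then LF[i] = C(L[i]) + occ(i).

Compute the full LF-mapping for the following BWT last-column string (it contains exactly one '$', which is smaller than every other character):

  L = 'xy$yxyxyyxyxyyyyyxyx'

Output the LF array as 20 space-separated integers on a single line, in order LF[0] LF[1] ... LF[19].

Answer: 1 8 0 9 2 10 3 11 12 4 13 5 14 15 16 17 18 6 19 7

Derivation:
Char counts: '$':1, 'x':7, 'y':12
C (first-col start): C('$')=0, C('x')=1, C('y')=8
L[0]='x': occ=0, LF[0]=C('x')+0=1+0=1
L[1]='y': occ=0, LF[1]=C('y')+0=8+0=8
L[2]='$': occ=0, LF[2]=C('$')+0=0+0=0
L[3]='y': occ=1, LF[3]=C('y')+1=8+1=9
L[4]='x': occ=1, LF[4]=C('x')+1=1+1=2
L[5]='y': occ=2, LF[5]=C('y')+2=8+2=10
L[6]='x': occ=2, LF[6]=C('x')+2=1+2=3
L[7]='y': occ=3, LF[7]=C('y')+3=8+3=11
L[8]='y': occ=4, LF[8]=C('y')+4=8+4=12
L[9]='x': occ=3, LF[9]=C('x')+3=1+3=4
L[10]='y': occ=5, LF[10]=C('y')+5=8+5=13
L[11]='x': occ=4, LF[11]=C('x')+4=1+4=5
L[12]='y': occ=6, LF[12]=C('y')+6=8+6=14
L[13]='y': occ=7, LF[13]=C('y')+7=8+7=15
L[14]='y': occ=8, LF[14]=C('y')+8=8+8=16
L[15]='y': occ=9, LF[15]=C('y')+9=8+9=17
L[16]='y': occ=10, LF[16]=C('y')+10=8+10=18
L[17]='x': occ=5, LF[17]=C('x')+5=1+5=6
L[18]='y': occ=11, LF[18]=C('y')+11=8+11=19
L[19]='x': occ=6, LF[19]=C('x')+6=1+6=7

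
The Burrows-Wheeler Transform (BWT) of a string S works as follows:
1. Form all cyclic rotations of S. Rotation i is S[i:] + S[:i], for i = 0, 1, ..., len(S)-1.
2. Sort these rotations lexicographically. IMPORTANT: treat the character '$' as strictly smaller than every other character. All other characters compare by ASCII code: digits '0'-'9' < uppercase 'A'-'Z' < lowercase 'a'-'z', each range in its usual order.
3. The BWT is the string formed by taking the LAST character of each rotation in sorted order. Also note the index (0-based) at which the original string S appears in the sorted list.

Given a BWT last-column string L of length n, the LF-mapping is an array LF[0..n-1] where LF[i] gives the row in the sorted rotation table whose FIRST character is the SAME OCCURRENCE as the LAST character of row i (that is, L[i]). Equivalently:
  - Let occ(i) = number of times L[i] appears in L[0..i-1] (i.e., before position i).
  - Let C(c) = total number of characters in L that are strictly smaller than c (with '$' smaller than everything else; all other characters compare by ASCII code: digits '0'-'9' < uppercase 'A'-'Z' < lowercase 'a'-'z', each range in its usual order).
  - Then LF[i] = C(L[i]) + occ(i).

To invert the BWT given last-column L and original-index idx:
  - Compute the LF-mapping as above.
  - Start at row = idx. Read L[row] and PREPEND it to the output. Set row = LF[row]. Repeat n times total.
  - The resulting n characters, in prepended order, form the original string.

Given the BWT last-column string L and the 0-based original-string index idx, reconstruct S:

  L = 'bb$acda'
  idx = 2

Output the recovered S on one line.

LF mapping: 3 4 0 1 5 6 2
Walk LF starting at row 2, prepending L[row]:
  step 1: row=2, L[2]='$', prepend. Next row=LF[2]=0
  step 2: row=0, L[0]='b', prepend. Next row=LF[0]=3
  step 3: row=3, L[3]='a', prepend. Next row=LF[3]=1
  step 4: row=1, L[1]='b', prepend. Next row=LF[1]=4
  step 5: row=4, L[4]='c', prepend. Next row=LF[4]=5
  step 6: row=5, L[5]='d', prepend. Next row=LF[5]=6
  step 7: row=6, L[6]='a', prepend. Next row=LF[6]=2
Reversed output: adcbab$

Answer: adcbab$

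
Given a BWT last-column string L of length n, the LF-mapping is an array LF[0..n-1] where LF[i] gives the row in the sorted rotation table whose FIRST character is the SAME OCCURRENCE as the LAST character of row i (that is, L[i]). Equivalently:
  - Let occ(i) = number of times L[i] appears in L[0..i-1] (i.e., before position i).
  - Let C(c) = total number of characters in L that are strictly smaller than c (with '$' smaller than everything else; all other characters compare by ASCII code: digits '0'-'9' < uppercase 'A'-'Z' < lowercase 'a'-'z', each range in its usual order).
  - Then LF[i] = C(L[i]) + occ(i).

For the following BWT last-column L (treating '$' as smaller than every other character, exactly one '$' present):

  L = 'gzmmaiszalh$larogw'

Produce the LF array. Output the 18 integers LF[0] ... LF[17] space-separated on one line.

Char counts: '$':1, 'a':3, 'g':2, 'h':1, 'i':1, 'l':2, 'm':2, 'o':1, 'r':1, 's':1, 'w':1, 'z':2
C (first-col start): C('$')=0, C('a')=1, C('g')=4, C('h')=6, C('i')=7, C('l')=8, C('m')=10, C('o')=12, C('r')=13, C('s')=14, C('w')=15, C('z')=16
L[0]='g': occ=0, LF[0]=C('g')+0=4+0=4
L[1]='z': occ=0, LF[1]=C('z')+0=16+0=16
L[2]='m': occ=0, LF[2]=C('m')+0=10+0=10
L[3]='m': occ=1, LF[3]=C('m')+1=10+1=11
L[4]='a': occ=0, LF[4]=C('a')+0=1+0=1
L[5]='i': occ=0, LF[5]=C('i')+0=7+0=7
L[6]='s': occ=0, LF[6]=C('s')+0=14+0=14
L[7]='z': occ=1, LF[7]=C('z')+1=16+1=17
L[8]='a': occ=1, LF[8]=C('a')+1=1+1=2
L[9]='l': occ=0, LF[9]=C('l')+0=8+0=8
L[10]='h': occ=0, LF[10]=C('h')+0=6+0=6
L[11]='$': occ=0, LF[11]=C('$')+0=0+0=0
L[12]='l': occ=1, LF[12]=C('l')+1=8+1=9
L[13]='a': occ=2, LF[13]=C('a')+2=1+2=3
L[14]='r': occ=0, LF[14]=C('r')+0=13+0=13
L[15]='o': occ=0, LF[15]=C('o')+0=12+0=12
L[16]='g': occ=1, LF[16]=C('g')+1=4+1=5
L[17]='w': occ=0, LF[17]=C('w')+0=15+0=15

Answer: 4 16 10 11 1 7 14 17 2 8 6 0 9 3 13 12 5 15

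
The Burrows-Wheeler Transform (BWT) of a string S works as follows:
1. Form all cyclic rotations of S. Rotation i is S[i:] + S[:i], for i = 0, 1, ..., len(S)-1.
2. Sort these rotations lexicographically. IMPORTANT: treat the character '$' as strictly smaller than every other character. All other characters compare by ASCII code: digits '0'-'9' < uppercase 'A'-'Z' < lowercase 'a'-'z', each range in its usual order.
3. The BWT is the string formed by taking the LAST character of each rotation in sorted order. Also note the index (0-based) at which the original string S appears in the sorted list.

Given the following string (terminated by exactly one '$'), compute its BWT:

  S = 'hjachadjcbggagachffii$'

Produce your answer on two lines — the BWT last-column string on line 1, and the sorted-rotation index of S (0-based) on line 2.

Answer: ijghgcjaaahfagbcc$ifhd
17

Derivation:
All 22 rotations (rotation i = S[i:]+S[:i]):
  rot[0] = hjachadjcbggagachffii$
  rot[1] = jachadjcbggagachffii$h
  rot[2] = achadjcbggagachffii$hj
  rot[3] = chadjcbggagachffii$hja
  rot[4] = hadjcbggagachffii$hjac
  rot[5] = adjcbggagachffii$hjach
  rot[6] = djcbggagachffii$hjacha
  rot[7] = jcbggagachffii$hjachad
  rot[8] = cbggagachffii$hjachadj
  rot[9] = bggagachffii$hjachadjc
  rot[10] = ggagachffii$hjachadjcb
  rot[11] = gagachffii$hjachadjcbg
  rot[12] = agachffii$hjachadjcbgg
  rot[13] = gachffii$hjachadjcbgga
  rot[14] = achffii$hjachadjcbggag
  rot[15] = chffii$hjachadjcbggaga
  rot[16] = hffii$hjachadjcbggagac
  rot[17] = ffii$hjachadjcbggagach
  rot[18] = fii$hjachadjcbggagachf
  rot[19] = ii$hjachadjcbggagachff
  rot[20] = i$hjachadjcbggagachffi
  rot[21] = $hjachadjcbggagachffii
Sorted (with $ < everything):
  sorted[0] = $hjachadjcbggagachffii  (last char: 'i')
  sorted[1] = achadjcbggagachffii$hj  (last char: 'j')
  sorted[2] = achffii$hjachadjcbggag  (last char: 'g')
  sorted[3] = adjcbggagachffii$hjach  (last char: 'h')
  sorted[4] = agachffii$hjachadjcbgg  (last char: 'g')
  sorted[5] = bggagachffii$hjachadjc  (last char: 'c')
  sorted[6] = cbggagachffii$hjachadj  (last char: 'j')
  sorted[7] = chadjcbggagachffii$hja  (last char: 'a')
  sorted[8] = chffii$hjachadjcbggaga  (last char: 'a')
  sorted[9] = djcbggagachffii$hjacha  (last char: 'a')
  sorted[10] = ffii$hjachadjcbggagach  (last char: 'h')
  sorted[11] = fii$hjachadjcbggagachf  (last char: 'f')
  sorted[12] = gachffii$hjachadjcbgga  (last char: 'a')
  sorted[13] = gagachffii$hjachadjcbg  (last char: 'g')
  sorted[14] = ggagachffii$hjachadjcb  (last char: 'b')
  sorted[15] = hadjcbggagachffii$hjac  (last char: 'c')
  sorted[16] = hffii$hjachadjcbggagac  (last char: 'c')
  sorted[17] = hjachadjcbggagachffii$  (last char: '$')
  sorted[18] = i$hjachadjcbggagachffi  (last char: 'i')
  sorted[19] = ii$hjachadjcbggagachff  (last char: 'f')
  sorted[20] = jachadjcbggagachffii$h  (last char: 'h')
  sorted[21] = jcbggagachffii$hjachad  (last char: 'd')
Last column: ijghgcjaaahfagbcc$ifhd
Original string S is at sorted index 17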